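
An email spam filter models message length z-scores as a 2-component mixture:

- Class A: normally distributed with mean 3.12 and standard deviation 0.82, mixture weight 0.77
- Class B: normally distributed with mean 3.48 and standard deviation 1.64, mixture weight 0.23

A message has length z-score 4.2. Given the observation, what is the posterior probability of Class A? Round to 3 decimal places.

0.756

P(component k | x) = π_k·f_k(x) / marginal(x), where marginal(x) = Σ_j π_j·f_j(x).
Component likelihoods at x = 4.2:
  p_A = (1/(0.82·√(2π)))·exp(−(4.2−3.12)²/(2·0.82²)) = 0.486515·exp(-0.86734) = 0.204369
  p_B = (1/(1.64·√(2π)))·exp(−(4.2−3.48)²/(2·1.64²)) = 0.243257·exp(-0.09637) = 0.220909
Multiply by the mixture weights:
  π_A·p_A = 0.77 × 0.204369 = 0.157364
  π_B·p_B = 0.23 × 0.220909 = 0.050809
Sum: 0.157364 + 0.050809 = 0.208173
P(Class A | the observation) = 0.157364 / 0.208173 ≈ 0.756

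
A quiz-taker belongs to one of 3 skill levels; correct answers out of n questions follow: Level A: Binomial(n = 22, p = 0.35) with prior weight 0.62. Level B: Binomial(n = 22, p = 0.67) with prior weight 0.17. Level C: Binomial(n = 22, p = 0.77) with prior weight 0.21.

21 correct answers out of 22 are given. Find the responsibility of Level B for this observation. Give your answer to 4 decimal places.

0.0589

The responsibility of component k is w_k f_k(x) divided by Σ_j w_j f_j(x).
Binomial probabilities:
  L_A = C(22,21)·0.35^21·0.65^1 = 22·2.66335e-10·0.65 = 3.8086e-09
  L_B = C(22,21)·0.67^21·0.33^1 = 22·0.000222623·0.33 = 0.00161625
  L_C = C(22,21)·0.77^21·0.23^1 = 22·0.00413338·0.23 = 0.0209149
Multiply by the mixture weights:
  w_A·L_A = 0.62 × 3.8086e-09 = 2.36133e-09
  w_B·L_B = 0.17 × 0.00161625 = 0.000274762
  w_C·L_C = 0.21 × 0.0209149 = 0.00439213
Evidence: 2.36133e-09 + 0.000274762 + 0.00439213 = 0.00466689
P(Level B | x) = 0.000274762 / 0.00466689 ≈ 0.0589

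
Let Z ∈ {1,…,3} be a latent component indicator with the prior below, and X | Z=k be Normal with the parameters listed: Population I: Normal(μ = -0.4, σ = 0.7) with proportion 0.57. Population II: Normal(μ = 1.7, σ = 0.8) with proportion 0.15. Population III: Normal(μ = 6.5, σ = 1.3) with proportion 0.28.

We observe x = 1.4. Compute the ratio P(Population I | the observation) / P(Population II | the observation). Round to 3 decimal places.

The posterior odds equal the prior odds times the likelihood ratio: (π_i/π_j)·(f_i(x)/f_j(x)).
Evaluate each component's likelihood at the observed value:
  f_I = (1/(0.7·√(2π)))·exp(−(1.4−-0.4)²/(2·0.7²)) = 0.569918·exp(-3.30612) = 0.0208921
  f_II = (1/(0.8·√(2π)))·exp(−(1.4−1.7)²/(2·0.8²)) = 0.498678·exp(-0.07031) = 0.464819
  f_III = (1/(1.3·√(2π)))·exp(−(1.4−6.5)²/(2·1.3²)) = 0.306879·exp(-7.69527) = 0.000139622
0.0119085 / 0.0697228 ≈ 0.171

0.171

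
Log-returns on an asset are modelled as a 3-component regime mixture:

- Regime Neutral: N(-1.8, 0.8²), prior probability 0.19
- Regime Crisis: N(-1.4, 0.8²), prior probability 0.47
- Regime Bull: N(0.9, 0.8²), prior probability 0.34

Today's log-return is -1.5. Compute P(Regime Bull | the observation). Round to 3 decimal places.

Apply Bayes' rule: the posterior for each component is proportional to its prior times its likelihood at x.
Evaluate each component's likelihood at the observed value:
  L_Neutral = (1/(0.8·√(2π)))·exp(−(-1.5−-1.8)²/(2·0.8²)) = 0.498678·exp(-0.07031) = 0.464819
  L_Crisis = (1/(0.8·√(2π)))·exp(−(-1.5−-1.4)²/(2·0.8²)) = 0.498678·exp(-0.00781) = 0.494797
  L_Bull = (1/(0.8·√(2π)))·exp(−(-1.5−0.9)²/(2·0.8²)) = 0.498678·exp(-4.50000) = 0.00553981
Multiply by the mixture weights:
  w_Neutral·L_Neutral = 0.19 × 0.464819 = 0.0883156
  w_Crisis·L_Crisis = 0.47 × 0.494797 = 0.232555
  w_Bull·L_Bull = 0.34 × 0.00553981 = 0.00188354
Denominator: 0.0883156 + 0.232555 + 0.00188354 = 0.322754
Responsibility of Regime Bull: 0.00188354 / 0.322754 ≈ 0.006

0.006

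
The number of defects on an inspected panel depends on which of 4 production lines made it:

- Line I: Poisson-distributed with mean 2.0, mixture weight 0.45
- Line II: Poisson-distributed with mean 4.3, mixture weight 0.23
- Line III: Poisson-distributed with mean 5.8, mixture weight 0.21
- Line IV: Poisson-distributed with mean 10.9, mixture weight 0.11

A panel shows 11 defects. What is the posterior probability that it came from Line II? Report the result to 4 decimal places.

0.0407

Apply Bayes' rule: the posterior for each component is proportional to its prior times its likelihood at x.
Evaluate each component's likelihood at the observed value:
  p_I = e^(−2.0)·2.0^11/11! = 6.94361e-06
  p_II = e^(−4.3)·4.3^11/11! = 0.00315886
  p_III = e^(−5.8)·5.8^11/11! = 0.0189515
  p_IV = e^(−10.9)·10.9^11/11! = 0.119323
Weight by the priors:
  P(Z=I)·p_I = 0.45 × 6.94361e-06 = 3.12462e-06
  P(Z=II)·p_II = 0.23 × 0.00315886 = 0.000726539
  P(Z=III)·p_III = 0.21 × 0.0189515 = 0.00397982
  P(Z=IV)·p_IV = 0.11 × 0.119323 = 0.0131256
Normaliser: 3.12462e-06 + 0.000726539 + 0.00397982 + 0.0131256 = 0.0178351
Responsibility of Line II: 0.000726539 / 0.0178351 ≈ 0.0407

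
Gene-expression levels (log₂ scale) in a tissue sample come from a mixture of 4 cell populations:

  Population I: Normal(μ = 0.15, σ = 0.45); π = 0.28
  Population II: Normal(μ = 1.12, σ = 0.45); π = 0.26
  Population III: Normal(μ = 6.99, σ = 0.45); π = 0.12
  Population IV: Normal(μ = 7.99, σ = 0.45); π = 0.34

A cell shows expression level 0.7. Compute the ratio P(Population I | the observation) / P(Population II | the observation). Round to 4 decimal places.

0.7888

Only the two components matter; the odds are (w_i f_i(x)) / (w_j f_j(x)).
Normal densities:
  p_I = 0.420066
  p_II = 0.573506
  p_III = 3.32541e-43
  p_IV = 9.1112e-58
Odds = (0.28/0.26) × (0.420066/0.573506) = 1.07692 × 0.732452 ≈ 0.7888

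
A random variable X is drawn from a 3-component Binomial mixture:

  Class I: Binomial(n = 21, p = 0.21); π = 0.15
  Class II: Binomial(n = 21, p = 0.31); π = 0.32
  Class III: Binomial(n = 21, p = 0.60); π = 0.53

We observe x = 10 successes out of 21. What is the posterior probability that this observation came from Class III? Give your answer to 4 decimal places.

0.7444

By Bayes' theorem, P(k | x) = P(Z=k) f_k(x) / Σ_j P(Z=j) f_j(x).
Evaluate each component's likelihood at the observed value:
  f_I = C(21,10)·0.21^10·0.79^11 = 352716·1.66799e-07·0.0747994 = 0.00440064
  f_II = C(21,10)·0.31^10·0.69^11 = 352716·8.19628e-06·0.0168787 = 0.0487958
  f_III = C(21,10)·0.60^10·0.40^11 = 352716·0.00604662·4.1943e-05 = 0.0894535
Unnormalised posteriors:
  P(Z=I)·f_I = 0.15 × 0.00440064 = 0.000660096
  P(Z=II)·f_II = 0.32 × 0.0487958 = 0.0156146
  P(Z=III)·f_III = 0.53 × 0.0894535 = 0.0474104
Denominator: 0.000660096 + 0.0156146 + 0.0474104 = 0.0636851
So the posterior for Class III is 0.0474104 / 0.0636851 ≈ 0.7444.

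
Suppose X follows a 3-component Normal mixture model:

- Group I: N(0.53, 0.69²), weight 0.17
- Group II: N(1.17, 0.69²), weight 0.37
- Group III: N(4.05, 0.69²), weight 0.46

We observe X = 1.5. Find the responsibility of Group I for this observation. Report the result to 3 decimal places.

Posterior ∝ prior × likelihood, so P(k | x) ∝ w_k f_k(x); normalise over all components.
Component likelihoods at x = 1.5:
  f_I = 0.215239
  f_II = 0.515694
  f_III = 0.000625601
Weight by the priors:
  w_I·f_I = 0.17 × 0.215239 = 0.0365906
  w_II·f_II = 0.37 × 0.515694 = 0.190807
  w_III·f_III = 0.46 × 0.000625601 = 0.000287777
Denominator: 0.0365906 + 0.190807 + 0.000287777 = 0.227685
P(Group I | the observation) ≈ 0.161

0.161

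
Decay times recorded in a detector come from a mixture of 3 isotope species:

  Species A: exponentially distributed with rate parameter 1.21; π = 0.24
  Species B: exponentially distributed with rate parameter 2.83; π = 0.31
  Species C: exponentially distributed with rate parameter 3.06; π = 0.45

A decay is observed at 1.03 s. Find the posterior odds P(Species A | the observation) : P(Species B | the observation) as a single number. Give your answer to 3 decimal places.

Only the two components matter; the odds are (π_i f_i(x)) / (π_j f_j(x)).
Exponential densities:
  p_A = 0.347956
  p_B = 0.153413
  p_C = 0.130892
0.0835094 / 0.047558 ≈ 1.756

1.756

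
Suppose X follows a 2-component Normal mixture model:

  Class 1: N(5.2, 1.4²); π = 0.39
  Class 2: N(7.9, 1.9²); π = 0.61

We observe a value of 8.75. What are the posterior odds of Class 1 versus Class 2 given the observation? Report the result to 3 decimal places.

Since P(k|x) ∝ π_k f_k(x), the posterior odds are π_i f_i(x) / (π_j f_j(x)).
Component likelihoods at x = 8.75:
  p_1 = 0.0114435
  p_2 = 0.189975
Odds = (0.39/0.61) × (0.0114435/0.189975) = 0.639344 × 0.0602368 ≈ 0.039

0.039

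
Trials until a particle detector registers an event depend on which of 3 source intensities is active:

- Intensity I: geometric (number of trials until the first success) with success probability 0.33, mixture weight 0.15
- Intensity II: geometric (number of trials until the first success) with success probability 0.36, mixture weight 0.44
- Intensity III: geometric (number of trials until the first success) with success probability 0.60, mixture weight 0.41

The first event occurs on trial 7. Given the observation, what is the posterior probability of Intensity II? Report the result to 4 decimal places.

By Bayes' theorem, P(k | x) = P(Z=k) f_k(x) / Σ_j P(Z=j) f_j(x).
Component likelihoods at x = 7:
  p_I = 0.0298513
  p_II = 0.024739
  p_III = 0.0024576
Unnormalised posteriors:
  P(Z=I)·p_I = 0.15 × 0.0298513 = 0.00447769
  P(Z=II)·p_II = 0.44 × 0.024739 = 0.0108852
  P(Z=III)·p_III = 0.41 × 0.0024576 = 0.00100762
Sum: 0.00447769 + 0.0108852 + 0.00100762 = 0.0163705
So the posterior for Intensity II is 0.0108852 / 0.0163705 ≈ 0.6649.

0.6649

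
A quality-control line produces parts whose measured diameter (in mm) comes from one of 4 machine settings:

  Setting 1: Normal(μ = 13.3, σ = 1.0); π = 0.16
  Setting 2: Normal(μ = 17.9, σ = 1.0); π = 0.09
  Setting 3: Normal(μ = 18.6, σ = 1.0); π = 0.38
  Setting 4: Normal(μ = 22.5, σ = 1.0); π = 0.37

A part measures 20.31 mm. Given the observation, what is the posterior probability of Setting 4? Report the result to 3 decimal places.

0.266

Apply Bayes' rule: the posterior for each component is proportional to its prior times its likelihood at x.
Component likelihoods at x = 20.31 mm:
  L_1 = 8.51673e-12
  L_2 = 0.0218624
  L_3 = 0.0924591
  L_4 = 0.0362619
Multiply by the mixture weights:
  π_1·L_1 = 0.16 × 8.51673e-12 = 1.36268e-12
  π_2·L_2 = 0.09 × 0.0218624 = 0.00196761
  π_3·L_3 = 0.38 × 0.0924591 = 0.0351345
  π_4·L_4 = 0.37 × 0.0362619 = 0.0134169
Normaliser: 1.36268e-12 + 0.00196761 + 0.0351345 + 0.0134169 = 0.050519
Responsibility of Setting 4: 0.0134169 / 0.050519 ≈ 0.266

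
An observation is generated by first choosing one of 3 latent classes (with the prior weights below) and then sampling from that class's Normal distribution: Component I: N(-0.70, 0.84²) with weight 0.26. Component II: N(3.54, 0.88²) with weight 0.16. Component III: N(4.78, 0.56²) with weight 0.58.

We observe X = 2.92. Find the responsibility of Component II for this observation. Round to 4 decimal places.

The responsibility of component k is π_k f_k(x) divided by Σ_j π_j f_j(x).
Normal densities:
  L_I = 4.40325e-05
  L_II = 0.353703
  L_III = 0.00286535
Multiply by the mixture weights:
  π_I·L_I = 0.26 × 4.40325e-05 = 1.14484e-05
  π_II·L_II = 0.16 × 0.353703 = 0.0565925
  π_III·L_III = 0.58 × 0.00286535 = 0.0016619
Marginal: 1.14484e-05 + 0.0565925 + 0.0016619 = 0.0582659
P(Component II | the observation) = 0.0565925 / 0.0582659 ≈ 0.9713

0.9713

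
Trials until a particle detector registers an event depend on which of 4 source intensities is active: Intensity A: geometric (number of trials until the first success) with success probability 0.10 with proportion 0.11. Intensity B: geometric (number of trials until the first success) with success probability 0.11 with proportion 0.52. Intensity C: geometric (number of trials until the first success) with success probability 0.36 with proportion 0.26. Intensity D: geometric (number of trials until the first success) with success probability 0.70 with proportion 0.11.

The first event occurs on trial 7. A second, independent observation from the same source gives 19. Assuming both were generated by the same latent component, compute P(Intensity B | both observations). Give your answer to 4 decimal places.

0.8126

Apply Bayes' rule: the posterior for each component is proportional to its prior times its likelihood at x.
Since both observations come from the same component, the likelihood for component k is f_k(x₁)·f_k(x₂).
  f_A = [0.0531441] × [0.0150095] = 0.000797664
  f_B = [0.0546679] × [0.0135025] = 0.000738152
  f_C = [0.024739] × [0.000116827] = 2.89018e-06
  f_D = [0.0005103] × [2.71194e-10] = 1.3839e-13
Multiply by the mixture weights:
  π_A·f_A = 0.11 × 0.000797664 = 8.77431e-05
  π_B·f_B = 0.52 × 0.000738152 = 0.000383839
  π_C·f_C = 0.26 × 2.89018e-06 = 7.51446e-07
  π_D·f_D = 0.11 × 1.3839e-13 = 1.5223e-14
Denominator: 8.77431e-05 + 0.000383839 + 7.51446e-07 + 1.5223e-14 = 0.000472333
P(Intensity B | x₁,x₂) ≈ 0.8126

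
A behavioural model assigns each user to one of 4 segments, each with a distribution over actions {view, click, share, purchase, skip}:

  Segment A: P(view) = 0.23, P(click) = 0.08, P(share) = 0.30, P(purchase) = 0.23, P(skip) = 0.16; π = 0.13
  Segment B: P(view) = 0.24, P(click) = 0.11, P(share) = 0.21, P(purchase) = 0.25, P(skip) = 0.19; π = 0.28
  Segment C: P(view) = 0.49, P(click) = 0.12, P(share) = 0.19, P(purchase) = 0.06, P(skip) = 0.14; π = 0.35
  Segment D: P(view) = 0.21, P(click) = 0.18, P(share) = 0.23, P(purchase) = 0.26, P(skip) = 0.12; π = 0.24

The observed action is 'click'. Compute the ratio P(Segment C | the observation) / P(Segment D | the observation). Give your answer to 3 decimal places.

0.972

Only the two components matter; the odds are (w_i f_i(x)) / (w_j f_j(x)).
Component likelihoods at x = 'click':
  f_A = P(click | comp) = 0.08
  f_B = P(click | comp) = 0.11
  f_C = P(click | comp) = 0.12
  f_D = P(click | comp) = 0.18
Odds = (0.35/0.24) × (0.12/0.18) = 1.45833 × 0.666667 ≈ 0.972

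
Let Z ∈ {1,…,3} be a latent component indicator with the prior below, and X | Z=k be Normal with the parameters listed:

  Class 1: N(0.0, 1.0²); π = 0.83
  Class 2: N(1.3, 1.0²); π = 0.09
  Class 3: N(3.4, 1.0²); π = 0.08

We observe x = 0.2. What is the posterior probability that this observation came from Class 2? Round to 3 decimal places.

0.057

Apply Bayes' rule: the posterior for each component is proportional to its prior times its likelihood at x.
Normal densities:
  f_1 = (1/(1.0·√(2π)))·exp(−(0.2−0.0)²/(2·1.0²)) = 0.398942·exp(-0.02000) = 0.391043
  f_2 = (1/(1.0·√(2π)))·exp(−(0.2−1.3)²/(2·1.0²)) = 0.398942·exp(-0.60500) = 0.217852
  f_3 = (1/(1.0·√(2π)))·exp(−(0.2−3.4)²/(2·1.0²)) = 0.398942·exp(-5.12000) = 0.00238409
Prior × likelihood for each component:
  P(Z=1)·f_1 = 0.83 × 0.391043 = 0.324565
  P(Z=2)·f_2 = 0.09 × 0.217852 = 0.0196067
  P(Z=3)·f_3 = 0.08 × 0.00238409 = 0.000190727
Normaliser: 0.324565 + 0.0196067 + 0.000190727 = 0.344363
P(Class 2 | 0.2) ≈ 0.057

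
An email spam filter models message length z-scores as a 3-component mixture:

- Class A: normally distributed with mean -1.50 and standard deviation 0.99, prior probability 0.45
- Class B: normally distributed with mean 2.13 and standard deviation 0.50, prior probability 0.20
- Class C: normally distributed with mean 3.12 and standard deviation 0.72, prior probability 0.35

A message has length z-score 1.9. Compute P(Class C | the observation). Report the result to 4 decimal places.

The responsibility of component k is π_k f_k(x) divided by Σ_j π_j f_j(x).
Evaluate each component's likelihood at the observed value:
  f_A = (1/(0.99·√(2π)))·exp(−(1.9−-1.50)²/(2·0.99²)) = 0.402972·exp(-5.89736) = 0.00110684
  f_B = (1/(0.50·√(2π)))·exp(−(1.9−2.13)²/(2·0.50²)) = 0.797885·exp(-0.10580) = 0.717781
  f_C = (1/(0.72·√(2π)))·exp(−(1.9−3.12)²/(2·0.72²)) = 0.554087·exp(-1.43557) = 0.131861
Prior × likelihood for each component:
  π_A·f_A = 0.45 × 0.00110684 = 0.000498078
  π_B·f_B = 0.20 × 0.717781 = 0.143556
  π_C·f_C = 0.35 × 0.131861 = 0.0461514
Normaliser: 0.000498078 + 0.143556 + 0.0461514 = 0.190206
P(Class C | 1.9) ≈ 0.2426

0.2426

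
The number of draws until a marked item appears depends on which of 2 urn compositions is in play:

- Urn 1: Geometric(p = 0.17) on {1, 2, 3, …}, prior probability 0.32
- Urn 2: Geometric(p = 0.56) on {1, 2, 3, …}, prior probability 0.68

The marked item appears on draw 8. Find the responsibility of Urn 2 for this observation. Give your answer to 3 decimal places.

0.076

The responsibility of component k is w_k f_k(x) divided by Σ_j w_j f_j(x).
Geometric probabilities:
  L_1 = 0.0461313
  L_2 = 0.00178796
Prior × likelihood for each component:
  w_1·L_1 = 0.32 × 0.0461313 = 0.014762
  w_2·L_2 = 0.68 × 0.00178796 = 0.00121581
Evidence: 0.014762 + 0.00121581 = 0.0159778
P(Urn 2 | 8) ≈ 0.076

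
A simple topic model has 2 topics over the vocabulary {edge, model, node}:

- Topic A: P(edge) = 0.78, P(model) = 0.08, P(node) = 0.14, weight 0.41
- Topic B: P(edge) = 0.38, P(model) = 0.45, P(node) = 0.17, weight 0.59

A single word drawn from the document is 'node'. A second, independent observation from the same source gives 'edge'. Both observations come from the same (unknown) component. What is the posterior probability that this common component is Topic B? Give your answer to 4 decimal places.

0.4598

Apply Bayes' rule: the posterior for each component is proportional to its prior times its likelihood at x.
Since both observations come from the same component, the likelihood for component k is f_k(x₁)·f_k(x₂).
  f_A = [P(node | comp) = 0.14] × [0.78] = 0.1092
  f_B = [P(node | comp) = 0.17] × [0.38] = 0.0646
Unnormalised posteriors:
  π_A·f_A = 0.41 × 0.1092 = 0.044772
  π_B·f_B = 0.59 × 0.0646 = 0.038114
Evidence: 0.044772 + 0.038114 = 0.082886
P(Topic B | x₁,x₂) = 0.038114 / 0.082886 ≈ 0.4598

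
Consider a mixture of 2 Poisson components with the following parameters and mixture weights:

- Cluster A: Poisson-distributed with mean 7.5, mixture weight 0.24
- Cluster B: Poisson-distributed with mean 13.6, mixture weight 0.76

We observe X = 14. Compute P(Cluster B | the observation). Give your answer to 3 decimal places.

Apply Bayes' rule: the posterior for each component is proportional to its prior times its likelihood at x.
Evaluate each component's likelihood at the observed value:
  L_A = e^(−7.5)·7.5^14/14! = 0.0113042
  L_B = e^(−13.6)·13.6^14/14! = 0.105374
Unnormalised posteriors:
  π_A·L_A = 0.24 × 0.0113042 = 0.00271301
  π_B·L_B = 0.76 × 0.105374 = 0.0800839
Marginal: 0.00271301 + 0.0800839 = 0.0827969
P(Cluster B | x) = 0.0800839 / 0.0827969 ≈ 0.967

0.967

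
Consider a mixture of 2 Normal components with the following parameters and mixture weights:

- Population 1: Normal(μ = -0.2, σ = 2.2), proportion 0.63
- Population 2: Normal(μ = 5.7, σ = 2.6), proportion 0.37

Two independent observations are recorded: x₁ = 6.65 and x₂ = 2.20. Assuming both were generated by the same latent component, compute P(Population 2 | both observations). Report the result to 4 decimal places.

0.9735

Apply Bayes' rule: the posterior for each component is proportional to its prior times its likelihood at x.
Since both observations come from the same component, the likelihood for component k is f_k(x₁)·f_k(x₂).
  f_1 = [(1/(2.2·√(2π)))·exp(−(6.65−-0.2)²/(2·2.2²)) = 0.181337·exp(-4.84737) = 0.00142332] × [0.100015] = 0.000142353
  f_2 = [(1/(2.6·√(2π)))·exp(−(6.65−5.7)²/(2·2.6²)) = 0.153439·exp(-0.06675) = 0.143531] × [0.0620066] = 0.00889988
Multiply by the mixture weights:
  w_1·f_1 = 0.63 × 0.000142353 = 8.96826e-05
  w_2·f_2 = 0.37 × 0.00889988 = 0.00329295
Normaliser: 8.96826e-05 + 0.00329295 = 0.00338264
P(Population 2 | x₁,x₂) = 0.00329295 / 0.00338264 ≈ 0.9735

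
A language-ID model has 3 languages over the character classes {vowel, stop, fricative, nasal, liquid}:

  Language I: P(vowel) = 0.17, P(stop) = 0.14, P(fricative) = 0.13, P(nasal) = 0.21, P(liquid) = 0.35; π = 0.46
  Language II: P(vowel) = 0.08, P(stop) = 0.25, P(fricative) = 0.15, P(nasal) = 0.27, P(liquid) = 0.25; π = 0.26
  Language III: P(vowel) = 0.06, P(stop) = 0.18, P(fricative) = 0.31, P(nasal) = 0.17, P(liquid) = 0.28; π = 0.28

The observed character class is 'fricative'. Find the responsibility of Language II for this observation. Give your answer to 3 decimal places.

Apply Bayes' rule: the posterior for each component is proportional to its prior times its likelihood at x.
Component likelihoods at x = 'fricative':
  f_I = P(fricative | comp) = 0.13
  f_II = P(fricative | comp) = 0.15
  f_III = P(fricative | comp) = 0.31
Weight by the priors:
  π_I·f_I = 0.46 × 0.13 = 0.0598
  π_II·f_II = 0.26 × 0.15 = 0.039
  π_III·f_III = 0.28 × 0.31 = 0.0868
Evidence: 0.0598 + 0.039 + 0.0868 = 0.1856
P(Language II | 'fricative') = 0.039 / 0.1856 ≈ 0.210

0.210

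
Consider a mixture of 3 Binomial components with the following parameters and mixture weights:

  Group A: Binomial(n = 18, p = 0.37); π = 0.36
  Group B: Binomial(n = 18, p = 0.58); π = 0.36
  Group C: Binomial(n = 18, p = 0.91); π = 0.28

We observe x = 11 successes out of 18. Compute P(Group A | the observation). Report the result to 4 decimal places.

0.1082

Posterior ∝ prior × likelihood, so P(k | x) ∝ π_k f_k(x); normalise over all components.
Binomial probabilities:
  L_A = 0.0223027
  L_B = 0.183319
  L_C = 0.000539396
Unnormalised posteriors:
  π_A·L_A = 0.36 × 0.0223027 = 0.00802897
  π_B·L_B = 0.36 × 0.183319 = 0.0659949
  π_C·L_C = 0.28 × 0.000539396 = 0.000151031
Evidence: 0.00802897 + 0.0659949 + 0.000151031 = 0.0741749
Responsibility of Group A: 0.00802897 / 0.0741749 ≈ 0.1082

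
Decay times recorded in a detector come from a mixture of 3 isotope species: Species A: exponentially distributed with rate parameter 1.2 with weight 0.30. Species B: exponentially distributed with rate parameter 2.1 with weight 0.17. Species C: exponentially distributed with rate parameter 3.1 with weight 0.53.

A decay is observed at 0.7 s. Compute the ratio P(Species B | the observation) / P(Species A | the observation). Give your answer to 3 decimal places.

Posterior odds = (w_i f_i(x)) / (w_j f_j(x)); the normalising sum cancels.
Exponential densities:
  f_A = 0.518053
  f_B = 0.482844
  f_C = 0.353951
Odds = (0.17/0.30) × (0.482844/0.518053) = 0.566667 × 0.932036 ≈ 0.528

0.528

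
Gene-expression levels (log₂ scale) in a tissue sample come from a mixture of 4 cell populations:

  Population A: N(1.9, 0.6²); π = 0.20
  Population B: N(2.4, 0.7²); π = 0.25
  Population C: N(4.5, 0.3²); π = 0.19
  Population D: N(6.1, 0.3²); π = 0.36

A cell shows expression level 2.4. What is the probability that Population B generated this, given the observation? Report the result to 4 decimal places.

Apply Bayes' rule: the posterior for each component is proportional to its prior times its likelihood at x.
Evaluate each component's likelihood at the observed value:
  p_A = (1/(0.6·√(2π)))·exp(−(2.4−1.9)²/(2·0.6²)) = 0.664904·exp(-0.34722) = 0.469853
  p_B = (1/(0.7·√(2π)))·exp(−(2.4−2.4)²/(2·0.7²)) = 0.569918·exp(-0.00000) = 0.569918
  p_C = (1/(0.3·√(2π)))·exp(−(2.4−4.5)²/(2·0.3²)) = 1.329808·exp(-24.50000) = 3.04491e-11
  p_D = (1/(0.3·√(2π)))·exp(−(2.4−6.1)²/(2·0.3²)) = 1.329808·exp(-76.05556) = 1.2396e-33
Multiply by the mixture weights:
  P(Z=A)·p_A = 0.20 × 0.469853 = 0.0939706
  P(Z=B)·p_B = 0.25 × 0.569918 = 0.142479
  P(Z=C)·p_C = 0.19 × 3.04491e-11 = 5.78532e-12
  P(Z=D)·p_D = 0.36 × 1.2396e-33 = 4.46255e-34
Denominator: 0.0939706 + 0.142479 + 5.78532e-12 + 4.46255e-34 = 0.23645
P(Population B | x) = 0.142479 / 0.23645 ≈ 0.6026

0.6026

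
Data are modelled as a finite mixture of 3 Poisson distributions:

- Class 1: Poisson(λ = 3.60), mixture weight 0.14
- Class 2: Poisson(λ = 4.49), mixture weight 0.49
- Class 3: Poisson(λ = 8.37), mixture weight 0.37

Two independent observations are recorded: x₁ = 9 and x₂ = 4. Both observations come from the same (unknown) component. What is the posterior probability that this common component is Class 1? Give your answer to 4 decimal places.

0.0445

Posterior ∝ prior × likelihood, so P(k | x) ∝ w_k f_k(x); normalise over all components.
Since both observations come from the same component, the likelihood for component k is f_k(x₁)·f_k(x₂).
  f_1 = [0.00764715] × [0.191222] = 0.00146231
  f_2 = [0.0229336] × [0.190017] = 0.00435776
  f_3 = [0.128742] × [0.0473855] = 0.00610052
Unnormalised posteriors:
  w_1·f_1 = 0.14 × 0.00146231 = 0.000204723
  w_2·f_2 = 0.49 × 0.00435776 = 0.0021353
  w_3·f_3 = 0.37 × 0.00610052 = 0.00225719
Sum: 0.000204723 + 0.0021353 + 0.00225719 = 0.00459722
So the posterior for Class 1 is 0.000204723 / 0.00459722 ≈ 0.0445.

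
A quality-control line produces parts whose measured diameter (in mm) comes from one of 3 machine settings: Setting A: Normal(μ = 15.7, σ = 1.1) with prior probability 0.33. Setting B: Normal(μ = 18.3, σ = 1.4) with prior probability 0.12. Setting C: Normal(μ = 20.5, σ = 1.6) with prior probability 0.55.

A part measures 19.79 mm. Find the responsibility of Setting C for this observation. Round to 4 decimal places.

By Bayes' theorem, P(k | x) = π_k f_k(x) / Σ_j π_j f_j(x).
Normal densities:
  L_A = 0.00036098
  L_B = 0.16174
  L_C = 0.22596
Weight by the priors:
  π_A·L_A = 0.33 × 0.00036098 = 0.000119124
  π_B·L_B = 0.12 × 0.16174 = 0.0194088
  π_C·L_C = 0.55 × 0.22596 = 0.124278
Normaliser: 0.000119124 + 0.0194088 + 0.124278 = 0.143806
P(Setting C | data) ≈ 0.8642

0.8642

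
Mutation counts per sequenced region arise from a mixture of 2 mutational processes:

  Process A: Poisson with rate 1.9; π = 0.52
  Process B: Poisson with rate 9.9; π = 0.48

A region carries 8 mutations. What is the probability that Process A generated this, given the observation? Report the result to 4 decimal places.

By Bayes' theorem, P(k | x) = w_k f_k(x) / Σ_j w_j f_j(x).
Poisson probabilities:
  f_A = e^(−1.9)·1.9^8/8! = 0.000630012
  f_B = e^(−9.9)·9.9^8/8! = 0.114827
Weight by the priors:
  w_A·f_A = 0.52 × 0.000630012 = 0.000327606
  w_B·f_B = 0.48 × 0.114827 = 0.0551172
Marginal: 0.000327606 + 0.0551172 = 0.0554448
So the posterior for Process A is 0.000327606 / 0.0554448 ≈ 0.0059.

0.0059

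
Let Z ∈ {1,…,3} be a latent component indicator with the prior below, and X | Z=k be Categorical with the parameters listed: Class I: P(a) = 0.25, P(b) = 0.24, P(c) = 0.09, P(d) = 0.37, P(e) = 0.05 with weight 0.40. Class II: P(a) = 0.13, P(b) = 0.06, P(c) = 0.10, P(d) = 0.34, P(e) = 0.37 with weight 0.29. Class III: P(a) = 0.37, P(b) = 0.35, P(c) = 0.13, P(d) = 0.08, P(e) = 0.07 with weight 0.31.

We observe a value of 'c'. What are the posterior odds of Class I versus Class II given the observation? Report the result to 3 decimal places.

1.241

Only the two components matter; the odds are (w_i f_i(x)) / (w_j f_j(x)).
Evaluate each component's likelihood at the observed value:
  L_I = P(c | comp) = 0.09
  L_II = P(c | comp) = 0.10
  L_III = P(c | comp) = 0.13
0.036 / 0.029 ≈ 1.241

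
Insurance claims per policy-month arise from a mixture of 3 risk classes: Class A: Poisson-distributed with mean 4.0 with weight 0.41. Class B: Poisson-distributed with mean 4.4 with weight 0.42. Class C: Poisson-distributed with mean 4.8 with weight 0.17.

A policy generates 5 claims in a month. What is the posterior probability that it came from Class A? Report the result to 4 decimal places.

By Bayes' theorem, P(k | x) = π_k f_k(x) / Σ_j π_j f_j(x).
Poisson probabilities:
  p_A = 0.156293
  p_B = 0.168728
  p_C = 0.174748
Weight by the priors:
  π_A·p_A = 0.41 × 0.156293 = 0.0640803
  π_B·p_B = 0.42 × 0.168728 = 0.0708656
  π_C·p_C = 0.17 × 0.174748 = 0.0297071
Sum: 0.0640803 + 0.0708656 + 0.0297071 = 0.164653
P(Class A | data) ≈ 0.3892

0.3892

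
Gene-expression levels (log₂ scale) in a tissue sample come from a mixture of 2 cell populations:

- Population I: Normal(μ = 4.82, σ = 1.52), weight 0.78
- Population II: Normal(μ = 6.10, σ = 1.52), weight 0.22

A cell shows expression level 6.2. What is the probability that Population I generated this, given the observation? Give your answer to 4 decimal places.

P(component k | x) = w_k·f_k(x) / marginal(x), where marginal(x) = Σ_j w_j·f_j(x).
Normal densities:
  f_I = 0.173811
  f_II = 0.261895
Multiply by the mixture weights:
  w_I·f_I = 0.78 × 0.173811 = 0.135573
  w_II·f_II = 0.22 × 0.261895 = 0.0576168
Sum: 0.135573 + 0.0576168 = 0.19319
P(Population I | data) = 0.135573 / 0.19319 ≈ 0.7018

0.7018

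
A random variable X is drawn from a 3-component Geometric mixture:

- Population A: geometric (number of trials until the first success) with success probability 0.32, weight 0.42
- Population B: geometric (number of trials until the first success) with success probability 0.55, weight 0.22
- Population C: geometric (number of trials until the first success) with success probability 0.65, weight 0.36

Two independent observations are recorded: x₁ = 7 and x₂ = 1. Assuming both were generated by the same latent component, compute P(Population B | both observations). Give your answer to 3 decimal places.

The responsibility of component k is π_k f_k(x) divided by Σ_j π_j f_j(x).
Since both observations come from the same component, the likelihood for component k is f_k(x₁)·f_k(x₂).
  L_A = [0.0316376] × [0.32] = 0.010124
  L_B = [0.00456707] × [0.55] = 0.00251189
  L_C = [0.00119487] × [0.65] = 0.000776667
Prior × likelihood for each component:
  π_A·L_A = 0.42 × 0.010124 = 0.00425209
  π_B·L_B = 0.22 × 0.00251189 = 0.000552616
  π_C·L_C = 0.36 × 0.000776667 = 0.0002796
Evidence: 0.00425209 + 0.000552616 + 0.0002796 = 0.00508431
P(Population B | x) = 0.000552616 / 0.00508431 ≈ 0.109

0.109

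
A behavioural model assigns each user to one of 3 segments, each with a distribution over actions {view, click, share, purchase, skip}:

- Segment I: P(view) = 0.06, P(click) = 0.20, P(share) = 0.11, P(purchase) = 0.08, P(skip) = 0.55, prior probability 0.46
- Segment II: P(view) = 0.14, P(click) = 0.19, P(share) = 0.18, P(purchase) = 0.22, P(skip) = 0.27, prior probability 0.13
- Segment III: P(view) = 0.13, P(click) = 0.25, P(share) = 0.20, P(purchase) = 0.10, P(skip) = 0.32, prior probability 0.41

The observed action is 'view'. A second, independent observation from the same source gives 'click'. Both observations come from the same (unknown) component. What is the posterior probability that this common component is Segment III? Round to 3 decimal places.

0.597

The responsibility of component k is π_k f_k(x) divided by Σ_j π_j f_j(x).
Since both observations come from the same component, the likelihood for component k is f_k(x₁)·f_k(x₂).
  L_I = [P(view | comp) = 0.06] × [0.2] = 0.012
  L_II = [P(view | comp) = 0.14] × [0.19] = 0.0266
  L_III = [P(view | comp) = 0.13] × [0.25] = 0.0325
Weight by the priors:
  π_I·L_I = 0.46 × 0.012 = 0.00552
  π_II·L_II = 0.13 × 0.0266 = 0.003458
  π_III·L_III = 0.41 × 0.0325 = 0.013325
Sum: 0.00552 + 0.003458 + 0.013325 = 0.022303
Responsibility of Segment III: 0.013325 / 0.022303 ≈ 0.597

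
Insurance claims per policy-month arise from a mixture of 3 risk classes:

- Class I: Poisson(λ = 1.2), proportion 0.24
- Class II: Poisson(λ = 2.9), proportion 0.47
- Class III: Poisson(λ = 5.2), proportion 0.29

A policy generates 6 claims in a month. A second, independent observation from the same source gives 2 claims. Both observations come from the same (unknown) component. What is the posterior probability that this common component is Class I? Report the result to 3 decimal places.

0.008

The responsibility of component k is P(Z=k) f_k(x) divided by Σ_j P(Z=j) f_j(x).
Since both observations come from the same component, the likelihood for component k is f_k(x₁)·f_k(x₂).
  p_I = [e^(−1.2)·1.2^6/6! = 0.00124911] × [0.21686] = 0.000270882
  p_II = [e^(−2.9)·2.9^6/6! = 0.0454571] × [0.231373] = 0.0105175
  p_III = [e^(−5.2)·5.2^6/6! = 0.15148] × [0.074584] = 0.011298
Weight by the priors:
  P(Z=I)·p_I = 0.24 × 0.000270882 = 6.50118e-05
  P(Z=II)·p_II = 0.47 × 0.0105175 = 0.00494324
  P(Z=III)·p_III = 0.29 × 0.011298 = 0.00327642
Evidence: 6.50118e-05 + 0.00494324 + 0.00327642 = 0.00828467
Responsibility of Class I: 6.50118e-05 / 0.00828467 ≈ 0.008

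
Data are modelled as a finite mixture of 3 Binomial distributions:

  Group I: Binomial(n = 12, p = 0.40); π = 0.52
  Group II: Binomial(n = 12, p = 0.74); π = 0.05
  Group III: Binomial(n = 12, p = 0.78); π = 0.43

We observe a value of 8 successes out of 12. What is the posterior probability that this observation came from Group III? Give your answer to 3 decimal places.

By Bayes' theorem, P(k | x) = π_k f_k(x) / Σ_j π_j f_j(x).
Component likelihoods at x = 8 successes out of 12:
  f_I = C(12,8)·0.40^8·0.60^4 = 495·0.00065536·0.1296 = 0.0420427
  f_II = C(12,8)·0.74^8·0.26^4 = 495·0.0899195·0.00456976 = 0.203401
  f_III = C(12,8)·0.78^8·0.22^4 = 495·0.137011·0.00234256 = 0.158874
Prior × likelihood for each component:
  π_I·f_I = 0.52 × 0.0420427 = 0.0218622
  π_II·f_II = 0.05 × 0.203401 = 0.01017
  π_III·f_III = 0.43 × 0.158874 = 0.0683158
Sum: 0.0218622 + 0.01017 + 0.0683158 = 0.100348
P(Group III | the observation) ≈ 0.681

0.681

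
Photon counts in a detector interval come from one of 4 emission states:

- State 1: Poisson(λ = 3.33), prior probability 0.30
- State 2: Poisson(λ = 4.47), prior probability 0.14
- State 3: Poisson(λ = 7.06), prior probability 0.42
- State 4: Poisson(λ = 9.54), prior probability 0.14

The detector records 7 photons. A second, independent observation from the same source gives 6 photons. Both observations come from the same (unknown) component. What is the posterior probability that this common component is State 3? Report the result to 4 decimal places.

By Bayes' theorem, P(k | x) = π_k f_k(x) / Σ_j π_j f_j(x).
Since both observations come from the same component, the likelihood for component k is f_k(x₁)·f_k(x₂).
  f_1 = [0.0322462] × [0.0677848] = 0.0021858
  f_2 = [0.080989] × [0.126828] = 0.0102717
  f_3 = [0.148965] × [0.147699] = 0.0220019
  f_4 = [0.102622] × [0.0752989] = 0.00772729
Unnormalised posteriors:
  π_1·f_1 = 0.30 × 0.0021858 = 0.000655741
  π_2·f_2 = 0.14 × 0.0102717 = 0.00143804
  π_3·f_3 = 0.42 × 0.0220019 = 0.00924079
  π_4·f_4 = 0.14 × 0.00772729 = 0.00108182
Evidence: 0.000655741 + 0.00143804 + 0.00924079 + 0.00108182 = 0.0124164
P(State 3 | x₁, x₂) = 0.00924079 / 0.0124164 ≈ 0.7442

0.7442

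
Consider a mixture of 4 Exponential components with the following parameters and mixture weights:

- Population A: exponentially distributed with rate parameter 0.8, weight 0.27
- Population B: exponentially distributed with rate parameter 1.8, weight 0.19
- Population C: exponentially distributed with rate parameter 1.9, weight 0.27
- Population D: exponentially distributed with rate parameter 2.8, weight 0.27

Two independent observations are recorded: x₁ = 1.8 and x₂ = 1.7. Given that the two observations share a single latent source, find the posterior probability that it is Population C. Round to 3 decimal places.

0.097

The responsibility of component k is P(Z=k) f_k(x) divided by Σ_j P(Z=j) f_j(x).
Since both observations come from the same component, the likelihood for component k is f_k(x₁)·f_k(x₂).
  f_A = [0.8·e^(−0.8·1.8) = 0.8·e^(−1.4400) = 0.189542] × [0.205329] = 0.0389184
  f_B = [1.8·e^(−1.8·1.8) = 1.8·e^(−3.2400) = 0.070495] × [0.0843979] = 0.00594963
  f_C = [1.9·e^(−1.9·1.8) = 1.9·e^(−3.4200) = 0.0621536] × [0.0751592] = 0.00467142
  f_D = [2.8·e^(−2.8·1.8) = 2.8·e^(−5.0400) = 0.0181265] × [0.0239837] = 0.000434741
Weight by the priors:
  P(Z=A)·f_A = 0.27 × 0.0389184 = 0.010508
  P(Z=B)·f_B = 0.19 × 0.00594963 = 0.00113043
  P(Z=C)·f_C = 0.27 × 0.00467142 = 0.00126128
  P(Z=D)·f_D = 0.27 × 0.000434741 = 0.00011738
Normaliser: 0.010508 + 0.00113043 + 0.00126128 + 0.00011738 = 0.0130171
Responsibility of Population C: 0.00126128 / 0.0130171 ≈ 0.097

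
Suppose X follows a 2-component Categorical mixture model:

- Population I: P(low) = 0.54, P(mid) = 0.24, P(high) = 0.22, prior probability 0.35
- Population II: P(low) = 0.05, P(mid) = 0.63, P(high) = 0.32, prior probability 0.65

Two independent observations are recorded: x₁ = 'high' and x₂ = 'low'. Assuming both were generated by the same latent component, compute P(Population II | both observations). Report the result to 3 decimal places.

Posterior ∝ prior × likelihood, so P(k | x) ∝ π_k f_k(x); normalise over all components.
Since both observations come from the same component, the likelihood for component k is f_k(x₁)·f_k(x₂).
  L_I = [P(high | comp) = 0.22] × [0.54] = 0.1188
  L_II = [P(high | comp) = 0.32] × [0.05] = 0.016
Unnormalised posteriors:
  π_I·L_I = 0.35 × 0.1188 = 0.04158
  π_II·L_II = 0.65 × 0.016 = 0.0104
Marginal: 0.04158 + 0.0104 = 0.05198
So the posterior for Population II is 0.0104 / 0.05198 ≈ 0.200.

0.200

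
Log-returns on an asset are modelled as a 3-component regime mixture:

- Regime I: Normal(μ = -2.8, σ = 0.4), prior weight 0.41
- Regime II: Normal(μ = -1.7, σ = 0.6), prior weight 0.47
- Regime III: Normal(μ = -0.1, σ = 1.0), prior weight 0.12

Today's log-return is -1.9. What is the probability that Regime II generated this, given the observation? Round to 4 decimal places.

Posterior ∝ prior × likelihood, so P(k | x) ∝ π_k f_k(x); normalise over all components.
Evaluate each component's likelihood at the observed value:
  f_I = 0.0793491
  f_II = 0.628972
  f_III = 0.0789502
Prior × likelihood for each component:
  π_I·f_I = 0.41 × 0.0793491 = 0.0325331
  π_II·f_II = 0.47 × 0.628972 = 0.295617
  π_III·f_III = 0.12 × 0.0789502 = 0.00947402
Sum: 0.0325331 + 0.295617 + 0.00947402 = 0.337624
So the posterior for Regime II is 0.295617 / 0.337624 ≈ 0.8756.

0.8756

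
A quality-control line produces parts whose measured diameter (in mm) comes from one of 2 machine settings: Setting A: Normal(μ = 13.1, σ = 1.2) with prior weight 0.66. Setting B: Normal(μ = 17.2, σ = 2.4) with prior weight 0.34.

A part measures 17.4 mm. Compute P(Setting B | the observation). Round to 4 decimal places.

0.9937

Apply Bayes' rule: the posterior for each component is proportional to its prior times its likelihood at x.
Evaluate each component's likelihood at the observed value:
  p_A = (1/(1.2·√(2π)))·exp(−(17.4−13.1)²/(2·1.2²)) = 0.332452·exp(-6.42014) = 0.000541375
  p_B = (1/(2.4·√(2π)))·exp(−(17.4−17.2)²/(2·2.4²)) = 0.166226·exp(-0.00347) = 0.16565
Prior × likelihood for each component:
  P(Z=A)·p_A = 0.66 × 0.000541375 = 0.000357307
  P(Z=B)·p_B = 0.34 × 0.16565 = 0.0563209
Denominator: 0.000357307 + 0.0563209 = 0.0566782
Responsibility of Setting B: 0.0563209 / 0.0566782 ≈ 0.9937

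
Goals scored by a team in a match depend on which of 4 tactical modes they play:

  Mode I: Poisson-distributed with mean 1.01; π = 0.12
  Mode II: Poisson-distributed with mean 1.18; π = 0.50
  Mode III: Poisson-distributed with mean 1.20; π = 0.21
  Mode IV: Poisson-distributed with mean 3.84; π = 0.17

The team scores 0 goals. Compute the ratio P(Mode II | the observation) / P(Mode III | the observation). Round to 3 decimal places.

Since P(k|x) ∝ π_k f_k(x), the posterior odds are π_i f_i(x) / (π_j f_j(x)).
Component likelihoods at x = 0 goals:
  f_I = e^(−1.01)·1.01^0/0! = 0.364219
  f_II = e^(−1.18)·1.18^0/0! = 0.307279
  f_III = e^(−1.20)·1.20^0/0! = 0.301194
  f_IV = e^(−3.84)·3.84^0/0! = 0.0214936
Odds = (0.50/0.21) × (0.307279/0.301194) = 2.38095 × 1.0202 ≈ 2.429

2.429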